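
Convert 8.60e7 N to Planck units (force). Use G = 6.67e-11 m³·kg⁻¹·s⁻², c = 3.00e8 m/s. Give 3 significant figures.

7.08e-37

Planck force: F_P = c⁴/G = 1.21e44 N.
8.60e7 / 1.21e44 = 7.08e-37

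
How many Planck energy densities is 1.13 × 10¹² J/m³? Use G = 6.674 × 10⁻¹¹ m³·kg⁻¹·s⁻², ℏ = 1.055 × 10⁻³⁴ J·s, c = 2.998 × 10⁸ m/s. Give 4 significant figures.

Planck energy density: u_P = c⁷/(ℏG²) = 4.632 × 10¹¹³ J/m³.
1.13 × 10¹² / 4.632 × 10¹¹³ = 2.439 × 10⁻¹⁰²

2.439 × 10⁻¹⁰²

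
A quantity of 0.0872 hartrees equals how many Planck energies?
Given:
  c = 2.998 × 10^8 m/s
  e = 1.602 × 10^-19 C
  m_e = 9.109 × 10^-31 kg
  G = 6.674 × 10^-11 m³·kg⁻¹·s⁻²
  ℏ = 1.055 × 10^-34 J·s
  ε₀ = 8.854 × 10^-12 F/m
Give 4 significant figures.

hartree: E_h = m_e e⁴/(4πε₀ℏ)² = 4.354 × 10^-18 J
Planck energy: E_P = √(ℏc⁵/G) = 1.957 × 10^9 J
0.0872 × 4.354 × 10^-18 / 1.957 × 10^9 = 1.941 × 10^-28

1.941 × 10^-28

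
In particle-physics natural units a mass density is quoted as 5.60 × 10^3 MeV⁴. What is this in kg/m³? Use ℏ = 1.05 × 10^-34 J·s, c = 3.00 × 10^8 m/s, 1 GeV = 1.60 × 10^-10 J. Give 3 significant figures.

Mass density is [E]/(c²[L]³) = [E]⁴/(ℏ³c⁵).
1 GeV⁴ → 1/(ℏ³c⁵) × (1 GeV in J)⁴ = 2.33 × 10^20 kg/m³.
Convert the energy scale: 5.60 × 10^3 MeV⁴ = 5.60 × 10^-9 GeV⁴.
Result: 5.60 × 10^-9 × 2.33 × 10^20 = 1.30 × 10^12 kg/m³.

1.30 × 10^12 kg/m³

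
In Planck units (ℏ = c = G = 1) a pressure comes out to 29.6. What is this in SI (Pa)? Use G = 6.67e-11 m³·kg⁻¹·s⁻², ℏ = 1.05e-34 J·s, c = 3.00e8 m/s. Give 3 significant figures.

One Planck pressure: p_P = c⁷/(ℏG²) = 4.68e113 Pa.
29.6 × 4.68e113 Pa = 1.39e115 Pa

1.39e115 Pa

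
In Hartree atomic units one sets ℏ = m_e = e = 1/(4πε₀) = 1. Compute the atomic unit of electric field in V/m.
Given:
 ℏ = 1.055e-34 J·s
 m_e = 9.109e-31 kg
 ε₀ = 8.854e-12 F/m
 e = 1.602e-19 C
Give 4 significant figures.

E_au = E_h/(e a₀) = m_e²e⁵/((4πε₀)³ℏ⁴)
E_h = 4.354e-18 J
a₀ = 5.297e-11 m
E_h/(e·a₀) = 5.131e11 V/m

5.131e11 V/m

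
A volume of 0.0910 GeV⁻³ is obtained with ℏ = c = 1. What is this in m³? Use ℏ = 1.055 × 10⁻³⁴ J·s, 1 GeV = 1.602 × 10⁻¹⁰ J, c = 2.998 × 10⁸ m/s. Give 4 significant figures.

Volume is [L]³ = [E]⁻³·(ℏc)³.
1 GeV⁻³ → (ℏc)³ × (1 GeV in J)⁻³ = 7.696 × 10⁻⁴⁸ m³.
Result: 0.0910 × 7.696 × 10⁻⁴⁸ = 7.003 × 10⁻⁴⁹ m³.

7.003 × 10⁻⁴⁹ m³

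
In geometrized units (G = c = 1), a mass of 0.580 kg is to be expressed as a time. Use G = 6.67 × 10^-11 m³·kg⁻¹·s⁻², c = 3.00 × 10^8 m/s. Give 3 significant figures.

Mass → time via G/c³.
0.580 kg × (G/c³) = 1.43 × 10^-36 s

1.43 × 10^-36 s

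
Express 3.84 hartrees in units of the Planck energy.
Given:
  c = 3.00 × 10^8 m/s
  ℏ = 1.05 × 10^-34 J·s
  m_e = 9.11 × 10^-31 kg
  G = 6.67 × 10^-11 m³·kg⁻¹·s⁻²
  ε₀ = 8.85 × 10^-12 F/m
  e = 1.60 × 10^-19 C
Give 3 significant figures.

hartree: E_h = m_e e⁴/(4πε₀ℏ)² = 4.38 × 10^-18 J
Planck energy: E_P = √(ℏc⁵/G) = 1.96 × 10^9 J
3.84 × 4.38 × 10^-18 / 1.96 × 10^9 = 8.60 × 10^-27

8.60 × 10^-27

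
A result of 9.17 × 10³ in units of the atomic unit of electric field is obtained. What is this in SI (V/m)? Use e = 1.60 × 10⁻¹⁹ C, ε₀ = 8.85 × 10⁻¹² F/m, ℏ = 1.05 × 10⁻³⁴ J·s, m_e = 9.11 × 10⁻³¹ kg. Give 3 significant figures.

4.77 × 10¹⁵ V/m

One atomic unit of electric field: E_au = E_h/(e a₀) = m_e²e⁵/((4πε₀)³ℏ⁴) = 5.20 × 10¹¹ V/m.
9.17 × 10³ × 5.20 × 10¹¹ V/m = 4.77 × 10¹⁵ V/m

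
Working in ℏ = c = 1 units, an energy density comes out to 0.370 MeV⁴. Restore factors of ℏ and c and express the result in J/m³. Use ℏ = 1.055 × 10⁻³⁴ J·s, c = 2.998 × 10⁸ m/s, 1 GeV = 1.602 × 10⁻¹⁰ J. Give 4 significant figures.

[E]/[L]³ = [E]⁴/(ℏc)³; restore (ℏc)⁻³.
1 GeV⁴ → 1/(ℏc)³ × (1 GeV in J)⁴ = 2.082 × 10³⁷ J/m³.
Convert the energy scale: 0.370 MeV⁴ = 3.70 × 10⁻¹³ GeV⁴.
Result: 3.70 × 10⁻¹³ × 2.082 × 10³⁷ = 7.702 × 10²⁴ J/m³.

7.702 × 10²⁴ J/m³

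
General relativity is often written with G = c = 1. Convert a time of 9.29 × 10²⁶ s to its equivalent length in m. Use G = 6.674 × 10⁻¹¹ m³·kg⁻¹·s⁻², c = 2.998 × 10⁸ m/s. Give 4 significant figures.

2.785 × 10³⁵ m

Time → length via c.
9.29 × 10²⁶ s × (c) = 2.785 × 10³⁵ m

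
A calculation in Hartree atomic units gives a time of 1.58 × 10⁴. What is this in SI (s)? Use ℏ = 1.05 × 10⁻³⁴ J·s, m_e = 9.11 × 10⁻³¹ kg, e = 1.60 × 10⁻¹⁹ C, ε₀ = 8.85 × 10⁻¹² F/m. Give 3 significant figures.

3.79 × 10⁻¹³ s

One atomic unit of time: τ_au = (4πε₀)²ℏ³/(m_e e⁴) = 2.40 × 10⁻¹⁷ s.
1.58 × 10⁴ × 2.40 × 10⁻¹⁷ s = 3.79 × 10⁻¹³ s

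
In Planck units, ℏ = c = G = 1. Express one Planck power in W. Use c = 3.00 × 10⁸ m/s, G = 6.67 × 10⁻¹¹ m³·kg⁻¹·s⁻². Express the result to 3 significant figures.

From ℏ = c = G = 1 the power scale is P_P = c⁵/G.
  = 2.43 × 10⁴² / 6.67 × 10⁻¹¹
  = 3.64 × 10⁵² W

3.64 × 10⁵² W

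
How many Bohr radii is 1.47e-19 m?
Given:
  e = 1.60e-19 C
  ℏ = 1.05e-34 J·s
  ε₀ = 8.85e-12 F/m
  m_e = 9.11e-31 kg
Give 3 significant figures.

2.80e-9

Bohr radius: a₀ = 4πε₀ℏ²/(m_e e²) = 5.26e-11 m.
1.47e-19 / 5.26e-11 = 2.80e-9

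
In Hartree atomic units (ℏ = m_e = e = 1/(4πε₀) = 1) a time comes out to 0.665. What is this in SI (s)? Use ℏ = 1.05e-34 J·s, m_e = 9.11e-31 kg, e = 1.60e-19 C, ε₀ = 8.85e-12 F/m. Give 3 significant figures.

1.59e-17 s

One atomic unit of time: τ_au = (4πε₀)²ℏ³/(m_e e⁴) = 2.40e-17 s.
0.665 × 2.40e-17 s = 1.59e-17 s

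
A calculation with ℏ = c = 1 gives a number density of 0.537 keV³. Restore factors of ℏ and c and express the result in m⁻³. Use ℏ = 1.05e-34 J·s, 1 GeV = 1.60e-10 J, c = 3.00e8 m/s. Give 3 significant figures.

7.04e28 m⁻³

Number density is [L]⁻³ = [E]³/(ℏc)³.
1 GeV³ → 1/(ℏc)³ × (1 GeV in J)³ = 1.31e47 m⁻³.
Convert the energy scale: 0.537 keV³ = 5.37e-19 GeV³.
Result: 5.37e-19 × 1.31e47 = 7.04e28 m⁻³.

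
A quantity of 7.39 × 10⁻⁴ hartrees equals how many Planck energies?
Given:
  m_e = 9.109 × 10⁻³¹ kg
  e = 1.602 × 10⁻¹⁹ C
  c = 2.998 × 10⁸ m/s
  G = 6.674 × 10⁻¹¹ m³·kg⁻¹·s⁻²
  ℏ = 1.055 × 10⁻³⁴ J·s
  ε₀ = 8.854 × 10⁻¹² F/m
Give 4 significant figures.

1.645 × 10⁻³⁰

hartree: E_h = m_e e⁴/(4πε₀ℏ)² = 4.354 × 10⁻¹⁸ J
Planck energy: E_P = √(ℏc⁵/G) = 1.957 × 10⁹ J
7.39 × 10⁻⁴ × 4.354 × 10⁻¹⁸ / 1.957 × 10⁹ = 1.645 × 10⁻³⁰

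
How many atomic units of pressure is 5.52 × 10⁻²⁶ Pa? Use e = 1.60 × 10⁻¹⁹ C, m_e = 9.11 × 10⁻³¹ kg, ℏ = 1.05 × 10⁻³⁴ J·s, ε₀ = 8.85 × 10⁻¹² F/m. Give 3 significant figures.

1.83 × 10⁻³⁹

atomic unit of pressure: P_au = E_h/a₀³ = m_e⁴e¹⁰/((4πε₀)⁵ℏ⁸) = 3.01 × 10¹³ Pa.
5.52 × 10⁻²⁶ / 3.01 × 10¹³ = 1.83 × 10⁻³⁹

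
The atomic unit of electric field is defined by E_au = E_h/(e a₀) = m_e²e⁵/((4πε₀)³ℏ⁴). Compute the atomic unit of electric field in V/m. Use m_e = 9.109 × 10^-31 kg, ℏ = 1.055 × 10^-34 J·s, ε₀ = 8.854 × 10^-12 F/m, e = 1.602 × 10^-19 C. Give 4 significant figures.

5.131 × 10^11 V/m

E_au = E_h/(e a₀) = m_e²e⁵/((4πε₀)³ℏ⁴)
E_h = 4.354 × 10^-18 J
a₀ = 5.297 × 10^-11 m
E_h/(e·a₀) = 5.131 × 10^11 V/m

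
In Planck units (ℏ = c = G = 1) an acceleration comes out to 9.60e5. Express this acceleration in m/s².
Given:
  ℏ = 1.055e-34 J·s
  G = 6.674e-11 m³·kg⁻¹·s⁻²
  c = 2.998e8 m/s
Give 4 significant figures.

One Planck acceleration: a_P = √(c⁷/(ℏG)) = 5.560e51 m/s².
9.60e5 × 5.560e51 m/s² = 5.338e57 m/s²

5.338e57 m/s²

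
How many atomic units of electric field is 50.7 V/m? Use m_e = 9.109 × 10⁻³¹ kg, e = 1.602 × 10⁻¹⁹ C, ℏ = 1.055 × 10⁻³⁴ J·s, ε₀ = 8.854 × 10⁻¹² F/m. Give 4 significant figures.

atomic unit of electric field: E_au = E_h/(e a₀) = m_e²e⁵/((4πε₀)³ℏ⁴) = 5.131 × 10¹¹ V/m.
50.7 / 5.131 × 10¹¹ = 9.881 × 10⁻¹¹

9.881 × 10⁻¹¹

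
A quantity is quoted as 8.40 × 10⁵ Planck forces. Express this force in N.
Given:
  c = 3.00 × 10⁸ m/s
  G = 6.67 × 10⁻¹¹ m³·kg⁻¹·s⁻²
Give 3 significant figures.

1.02 × 10⁵⁰ N

One Planck force: F_P = c⁴/G = 1.21 × 10⁴⁴ N.
8.40 × 10⁵ × 1.21 × 10⁴⁴ N = 1.02 × 10⁵⁰ N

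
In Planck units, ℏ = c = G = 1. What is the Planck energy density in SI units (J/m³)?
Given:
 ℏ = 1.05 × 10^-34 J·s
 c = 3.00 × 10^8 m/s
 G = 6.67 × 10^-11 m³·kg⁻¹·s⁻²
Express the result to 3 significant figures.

From ℏ = c = G = 1 the energy density scale is u_P = c⁷/(ℏG²).
  = 2.19 × 10^59 / 4.67 × 10^-55
  = 4.68 × 10^113 J/m³

4.68 × 10^113 J/m³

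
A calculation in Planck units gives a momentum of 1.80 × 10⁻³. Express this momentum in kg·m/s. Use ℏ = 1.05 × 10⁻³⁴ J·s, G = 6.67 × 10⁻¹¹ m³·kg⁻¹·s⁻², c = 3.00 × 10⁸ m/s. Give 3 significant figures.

0.0117 kg·m/s

One Planck momentum: p_P = √(ℏc³/G) = 6.52 kg·m/s.
1.80 × 10⁻³ × 6.52 kg·m/s = 0.0117 kg·m/s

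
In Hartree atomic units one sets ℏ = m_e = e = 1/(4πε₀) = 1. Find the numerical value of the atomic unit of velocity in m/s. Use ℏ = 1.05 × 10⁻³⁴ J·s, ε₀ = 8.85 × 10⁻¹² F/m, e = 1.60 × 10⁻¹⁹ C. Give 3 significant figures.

2.19 × 10⁶ m/s

v_au = e²/(4πε₀ℏ)
  = 2.56 × 10⁻³⁸ / 1.17 × 10⁻⁴⁴
  = 2.19 × 10⁶ m/s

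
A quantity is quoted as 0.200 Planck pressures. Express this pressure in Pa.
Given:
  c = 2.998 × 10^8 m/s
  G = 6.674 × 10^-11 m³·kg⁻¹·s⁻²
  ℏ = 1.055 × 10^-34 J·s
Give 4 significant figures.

One Planck pressure: p_P = c⁷/(ℏG²) = 4.632 × 10^113 Pa.
0.200 × 4.632 × 10^113 Pa = 9.265 × 10^112 Pa

9.265 × 10^112 Pa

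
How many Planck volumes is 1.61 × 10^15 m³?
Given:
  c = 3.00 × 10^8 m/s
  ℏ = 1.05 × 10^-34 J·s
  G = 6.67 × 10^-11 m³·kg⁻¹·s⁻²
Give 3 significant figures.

Planck volume: V_P = (ℏG/c³)^(3/2) = 4.18 × 10^-105 m³.
1.61 × 10^15 / 4.18 × 10^-105 = 3.85 × 10^119

3.85 × 10^119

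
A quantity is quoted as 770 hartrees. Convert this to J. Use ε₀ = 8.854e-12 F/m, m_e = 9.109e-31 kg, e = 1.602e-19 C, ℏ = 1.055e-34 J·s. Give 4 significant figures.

3.353e-15 J

One hartree: E_h = m_e e⁴/(4πε₀ℏ)² = 4.354e-18 J.
770 × 4.354e-18 J = 3.353e-15 J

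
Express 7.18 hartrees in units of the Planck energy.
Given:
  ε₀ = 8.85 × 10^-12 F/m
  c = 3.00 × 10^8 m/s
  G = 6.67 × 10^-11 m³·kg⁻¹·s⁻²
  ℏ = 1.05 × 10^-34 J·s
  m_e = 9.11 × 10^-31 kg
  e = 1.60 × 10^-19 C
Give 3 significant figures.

hartree: E_h = m_e e⁴/(4πε₀ℏ)² = 4.38 × 10^-18 J
Planck energy: E_P = √(ℏc⁵/G) = 1.96 × 10^9 J
7.18 × 4.38 × 10^-18 / 1.96 × 10^9 = 1.61 × 10^-26

1.61 × 10^-26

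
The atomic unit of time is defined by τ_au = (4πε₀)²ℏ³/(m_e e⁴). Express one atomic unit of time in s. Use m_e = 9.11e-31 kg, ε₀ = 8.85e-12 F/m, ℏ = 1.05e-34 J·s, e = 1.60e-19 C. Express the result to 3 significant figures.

τ_au = (4πε₀)²ℏ³/(m_e e⁴)
E_h = 4.38e-18 J
ℏ/E_h = 2.40e-17 s

2.40e-17 s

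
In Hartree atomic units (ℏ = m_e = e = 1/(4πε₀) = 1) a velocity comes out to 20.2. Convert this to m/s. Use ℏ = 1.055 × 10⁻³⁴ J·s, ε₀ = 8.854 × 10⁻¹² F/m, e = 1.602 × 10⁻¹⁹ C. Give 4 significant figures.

One atomic unit of velocity: v_au = e²/(4πε₀ℏ) = 2.186 × 10⁶ m/s.
20.2 × 2.186 × 10⁶ m/s = 4.416 × 10⁷ m/s

4.416 × 10⁷ m/s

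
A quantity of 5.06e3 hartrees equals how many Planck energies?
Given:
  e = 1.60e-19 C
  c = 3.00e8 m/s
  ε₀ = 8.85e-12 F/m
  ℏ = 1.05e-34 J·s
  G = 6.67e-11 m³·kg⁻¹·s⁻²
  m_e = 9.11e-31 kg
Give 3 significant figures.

hartree: E_h = m_e e⁴/(4πε₀ℏ)² = 4.38e-18 J
Planck energy: E_P = √(ℏc⁵/G) = 1.96e9 J
5.06e3 × 4.38e-18 / 1.96e9 = 1.13e-23

1.13e-23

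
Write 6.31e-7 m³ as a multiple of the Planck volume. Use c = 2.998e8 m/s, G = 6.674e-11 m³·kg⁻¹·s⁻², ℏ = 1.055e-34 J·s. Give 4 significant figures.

Planck volume: V_P = (ℏG/c³)^(3/2) = 4.224e-105 m³.
6.31e-7 / 4.224e-105 = 1.494e98

1.494e98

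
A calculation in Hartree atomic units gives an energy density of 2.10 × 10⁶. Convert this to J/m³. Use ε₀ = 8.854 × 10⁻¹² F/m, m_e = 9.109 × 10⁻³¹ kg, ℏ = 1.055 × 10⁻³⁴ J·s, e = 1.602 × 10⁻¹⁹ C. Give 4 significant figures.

6.151 × 10¹⁹ J/m³

One atomic unit of energy density: u_au = E_h/a₀³ = m_e⁴e¹⁰/((4πε₀)⁵ℏ⁸) = 2.929 × 10¹³ J/m³.
2.10 × 10⁶ × 2.929 × 10¹³ J/m³ = 6.151 × 10¹⁹ J/m³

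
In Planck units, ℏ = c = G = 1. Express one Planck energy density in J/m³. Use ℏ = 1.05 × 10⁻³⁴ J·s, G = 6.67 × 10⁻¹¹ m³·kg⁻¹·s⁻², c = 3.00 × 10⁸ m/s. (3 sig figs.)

The unique combination of the constants set to 1 with dimensions of energy density is u_P = c⁷/(ℏG²).
  = 2.19 × 10⁵⁹ / 4.67 × 10⁻⁵⁵
  = 4.68 × 10¹¹³ J/m³

4.68 × 10¹¹³ J/m³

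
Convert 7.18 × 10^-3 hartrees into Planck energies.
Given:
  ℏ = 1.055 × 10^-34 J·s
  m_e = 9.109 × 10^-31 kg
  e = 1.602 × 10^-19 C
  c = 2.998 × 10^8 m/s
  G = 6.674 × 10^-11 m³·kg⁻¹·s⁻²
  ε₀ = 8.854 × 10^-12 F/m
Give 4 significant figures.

1.598 × 10^-29

hartree: E_h = m_e e⁴/(4πε₀ℏ)² = 4.354 × 10^-18 J
Planck energy: E_P = √(ℏc⁵/G) = 1.957 × 10^9 J
7.18 × 10^-3 × 4.354 × 10^-18 / 1.957 × 10^9 = 1.598 × 10^-29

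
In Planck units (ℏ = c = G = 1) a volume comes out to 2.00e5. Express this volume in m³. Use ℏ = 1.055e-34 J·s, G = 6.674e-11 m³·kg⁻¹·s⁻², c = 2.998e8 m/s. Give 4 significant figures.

8.448e-100 m³

One Planck volume: V_P = (ℏG/c³)^(3/2) = 4.224e-105 m³.
2.00e5 × 4.224e-105 m³ = 8.448e-100 m³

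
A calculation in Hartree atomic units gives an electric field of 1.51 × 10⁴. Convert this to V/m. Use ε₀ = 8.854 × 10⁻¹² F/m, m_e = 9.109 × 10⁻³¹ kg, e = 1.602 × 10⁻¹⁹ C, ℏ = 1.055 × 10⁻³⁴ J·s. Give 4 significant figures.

One atomic unit of electric field: E_au = E_h/(e a₀) = m_e²e⁵/((4πε₀)³ℏ⁴) = 5.131 × 10¹¹ V/m.
1.51 × 10⁴ × 5.131 × 10¹¹ V/m = 7.748 × 10¹⁵ V/m

7.748 × 10¹⁵ V/m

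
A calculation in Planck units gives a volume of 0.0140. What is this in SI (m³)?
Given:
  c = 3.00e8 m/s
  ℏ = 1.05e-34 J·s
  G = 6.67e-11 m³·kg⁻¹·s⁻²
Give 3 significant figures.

One Planck volume: V_P = (ℏG/c³)^(3/2) = 4.18e-105 m³.
0.0140 × 4.18e-105 m³ = 5.85e-107 m³

5.85e-107 m³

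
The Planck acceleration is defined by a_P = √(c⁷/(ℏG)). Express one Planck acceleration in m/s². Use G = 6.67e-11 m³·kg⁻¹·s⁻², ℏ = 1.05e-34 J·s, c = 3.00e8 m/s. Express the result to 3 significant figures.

5.59e51 m/s²

a_P = √(c⁷/(ℏG))
  = √(3.12e103)
  = 5.59e51 m/s²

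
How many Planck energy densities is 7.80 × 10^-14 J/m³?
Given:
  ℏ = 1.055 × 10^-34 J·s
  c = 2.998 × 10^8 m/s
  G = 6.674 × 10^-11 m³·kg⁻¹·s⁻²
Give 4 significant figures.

1.684 × 10^-127

Planck energy density: u_P = c⁷/(ℏG²) = 4.632 × 10^113 J/m³.
7.80 × 10^-14 / 4.632 × 10^113 = 1.684 × 10^-127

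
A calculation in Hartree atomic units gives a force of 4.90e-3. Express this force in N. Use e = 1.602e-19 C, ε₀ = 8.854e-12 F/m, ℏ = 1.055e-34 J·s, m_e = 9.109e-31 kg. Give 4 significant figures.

One atomic unit of force: F_au = E_h/a₀ = m_e²e⁶/((4πε₀)³ℏ⁴) = 8.220e-8 N.
4.90e-3 × 8.220e-8 N = 4.028e-10 N

4.028e-10 N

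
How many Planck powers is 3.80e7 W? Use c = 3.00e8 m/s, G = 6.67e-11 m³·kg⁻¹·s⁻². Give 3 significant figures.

Planck power: P_P = c⁵/G = 3.64e52 W.
3.80e7 / 3.64e52 = 1.04e-45

1.04e-45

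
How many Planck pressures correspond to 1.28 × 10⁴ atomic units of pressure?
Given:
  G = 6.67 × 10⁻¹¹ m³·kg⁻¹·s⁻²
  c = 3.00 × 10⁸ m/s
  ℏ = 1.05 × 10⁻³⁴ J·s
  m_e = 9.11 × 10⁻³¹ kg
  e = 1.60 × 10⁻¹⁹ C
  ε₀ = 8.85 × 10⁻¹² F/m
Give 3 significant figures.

atomic unit of pressure: P_au = E_h/a₀³ = m_e⁴e¹⁰/((4πε₀)⁵ℏ⁸) = 3.01 × 10¹³ Pa
Planck pressure: p_P = c⁷/(ℏG²) = 4.68 × 10¹¹³ Pa
1.28 × 10⁴ × 3.01 × 10¹³ / 4.68 × 10¹¹³ = 8.24 × 10⁻⁹⁷

8.24 × 10⁻⁹⁷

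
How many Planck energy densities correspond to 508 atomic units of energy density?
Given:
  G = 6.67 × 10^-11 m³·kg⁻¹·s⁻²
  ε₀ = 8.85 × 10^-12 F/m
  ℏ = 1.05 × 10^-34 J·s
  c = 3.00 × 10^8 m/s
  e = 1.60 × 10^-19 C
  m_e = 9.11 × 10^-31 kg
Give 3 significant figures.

atomic unit of energy density: u_au = E_h/a₀³ = m_e⁴e¹⁰/((4πε₀)⁵ℏ⁸) = 3.01 × 10^13 J/m³
Planck energy density: u_P = c⁷/(ℏG²) = 4.68 × 10^113 J/m³
508 × 3.01 × 10^13 / 4.68 × 10^113 = 3.27 × 10^-98

3.27 × 10^-98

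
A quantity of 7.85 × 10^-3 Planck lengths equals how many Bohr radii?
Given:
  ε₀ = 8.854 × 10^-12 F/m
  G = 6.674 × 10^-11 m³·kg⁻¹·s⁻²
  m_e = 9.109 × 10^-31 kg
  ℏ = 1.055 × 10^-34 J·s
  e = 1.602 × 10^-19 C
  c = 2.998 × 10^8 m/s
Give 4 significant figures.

Planck length: ℓ_P = √(ℏG/c³) = 1.616 × 10^-35 m
Bohr radius: a₀ = 4πε₀ℏ²/(m_e e²) = 5.297 × 10^-11 m
7.85 × 10^-3 × 1.616 × 10^-35 / 5.297 × 10^-11 = 2.395 × 10^-27

2.395 × 10^-27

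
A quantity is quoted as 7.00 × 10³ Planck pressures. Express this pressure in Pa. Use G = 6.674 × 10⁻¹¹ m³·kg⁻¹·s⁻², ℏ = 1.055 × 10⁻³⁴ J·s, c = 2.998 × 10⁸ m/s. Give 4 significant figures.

3.243 × 10¹¹⁷ Pa

One Planck pressure: p_P = c⁷/(ℏG²) = 4.632 × 10¹¹³ Pa.
7.00 × 10³ × 4.632 × 10¹¹³ Pa = 3.243 × 10¹¹⁷ Pa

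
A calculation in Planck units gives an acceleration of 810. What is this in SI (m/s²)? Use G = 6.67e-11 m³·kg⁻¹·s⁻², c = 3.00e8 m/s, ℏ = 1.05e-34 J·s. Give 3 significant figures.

4.53e54 m/s²

One Planck acceleration: a_P = √(c⁷/(ℏG)) = 5.59e51 m/s².
810 × 5.59e51 m/s² = 4.53e54 m/s²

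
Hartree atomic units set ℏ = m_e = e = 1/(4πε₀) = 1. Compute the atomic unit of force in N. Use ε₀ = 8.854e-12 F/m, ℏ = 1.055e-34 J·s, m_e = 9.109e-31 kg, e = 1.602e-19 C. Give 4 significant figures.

From ℏ = m_e = e = 1/(4πε₀) = 1 the force scale is F_au = E_h/a₀ = m_e²e⁶/((4πε₀)³ℏ⁴).
E_h = 4.354e-18 J
a₀ = 5.297e-11 m
E_h/a₀ = 8.220e-8 N

8.220e-8 N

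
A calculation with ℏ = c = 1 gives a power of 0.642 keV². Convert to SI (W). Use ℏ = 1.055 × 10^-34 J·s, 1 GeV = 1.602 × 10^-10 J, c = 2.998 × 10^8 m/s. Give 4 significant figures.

Power is [E]/[T] = [E]²/ℏ.
1 GeV² → 1/ℏ × (1 GeV in J)² = 2.433 × 10^14 W.
Convert the energy scale: 0.642 keV² = 6.42 × 10^-13 GeV².
Result: 6.42 × 10^-13 × 2.433 × 10^14 = 156.2 W.

156.2 W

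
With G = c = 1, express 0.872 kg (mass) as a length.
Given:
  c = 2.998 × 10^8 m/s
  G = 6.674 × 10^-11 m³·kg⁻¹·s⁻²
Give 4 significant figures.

In G = c = 1 units mass has dimensions of length; the conversion factor is G/c².
0.872 kg × (G/c²) = 6.475 × 10^-28 m

6.475 × 10^-28 m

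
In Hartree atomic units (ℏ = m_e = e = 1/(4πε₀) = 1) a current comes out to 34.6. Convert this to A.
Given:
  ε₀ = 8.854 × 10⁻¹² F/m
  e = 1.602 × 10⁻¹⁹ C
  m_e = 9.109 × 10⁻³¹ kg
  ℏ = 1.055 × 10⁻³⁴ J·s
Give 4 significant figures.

0.2288 A

One atomic unit of electric current: I_au = e E_h/ℏ = m_e e⁵/((4πε₀)²ℏ³) = 6.612 × 10⁻³ A.
34.6 × 6.612 × 10⁻³ A = 0.2288 A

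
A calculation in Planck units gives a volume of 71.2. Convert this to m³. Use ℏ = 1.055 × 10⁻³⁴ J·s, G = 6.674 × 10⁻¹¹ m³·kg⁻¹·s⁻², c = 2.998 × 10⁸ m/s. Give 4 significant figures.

3.007 × 10⁻¹⁰³ m³

One Planck volume: V_P = (ℏG/c³)^(3/2) = 4.224 × 10⁻¹⁰⁵ m³.
71.2 × 4.224 × 10⁻¹⁰⁵ m³ = 3.007 × 10⁻¹⁰³ m³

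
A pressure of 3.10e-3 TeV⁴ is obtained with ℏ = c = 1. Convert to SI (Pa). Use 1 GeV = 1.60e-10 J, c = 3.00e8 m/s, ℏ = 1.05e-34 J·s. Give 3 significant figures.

Pressure is [E]/[L]³ = [E]⁴/(ℏc)³.
1 GeV⁴ → 1/(ℏc)³ × (1 GeV in J)⁴ = 2.10e37 Pa.
Convert the energy scale: 3.10e-3 TeV⁴ = 3.10e9 GeV⁴.
Result: 3.10e9 × 2.10e37 = 6.50e46 Pa.

6.50e46 Pa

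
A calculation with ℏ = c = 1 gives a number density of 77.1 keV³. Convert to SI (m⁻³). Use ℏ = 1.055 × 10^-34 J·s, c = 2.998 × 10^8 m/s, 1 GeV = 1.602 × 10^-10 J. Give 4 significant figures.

1.002 × 10^31 m⁻³

Number density is [L]⁻³ = [E]³/(ℏc)³.
1 GeV³ → 1/(ℏc)³ × (1 GeV in J)³ = 1.299 × 10^47 m⁻³.
Convert the energy scale: 77.1 keV³ = 7.71 × 10^-17 GeV³.
Result: 7.71 × 10^-17 × 1.299 × 10^47 = 1.002 × 10^31 m⁻³.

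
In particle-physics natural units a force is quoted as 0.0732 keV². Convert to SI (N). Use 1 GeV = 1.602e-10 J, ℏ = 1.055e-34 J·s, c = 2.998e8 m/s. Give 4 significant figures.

Force is [E]/[L] = [E]²/(ℏc); restore (ℏc)⁻¹.
1 GeV² → 1/(ℏc) × (1 GeV in J)² = 8.114e5 N.
Convert the energy scale: 0.0732 keV² = 7.32e-14 GeV².
Result: 7.32e-14 × 8.114e5 = 5.940e-8 N.

5.940e-8 N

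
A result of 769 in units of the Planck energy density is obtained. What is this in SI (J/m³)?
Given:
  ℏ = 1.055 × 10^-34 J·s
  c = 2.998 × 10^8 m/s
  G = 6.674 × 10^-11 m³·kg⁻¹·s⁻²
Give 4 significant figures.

3.562 × 10^116 J/m³

One Planck energy density: u_P = c⁷/(ℏG²) = 4.632 × 10^113 J/m³.
769 × 4.632 × 10^113 J/m³ = 3.562 × 10^116 J/m³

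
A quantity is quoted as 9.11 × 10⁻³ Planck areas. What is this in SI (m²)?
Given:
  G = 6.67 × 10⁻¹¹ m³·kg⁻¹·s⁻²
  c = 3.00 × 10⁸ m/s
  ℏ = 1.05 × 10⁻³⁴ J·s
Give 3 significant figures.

One Planck area: A_P = ℏG/c³ = 2.59 × 10⁻⁷⁰ m².
9.11 × 10⁻³ × 2.59 × 10⁻⁷⁰ m² = 2.36 × 10⁻⁷² m²

2.36 × 10⁻⁷² m²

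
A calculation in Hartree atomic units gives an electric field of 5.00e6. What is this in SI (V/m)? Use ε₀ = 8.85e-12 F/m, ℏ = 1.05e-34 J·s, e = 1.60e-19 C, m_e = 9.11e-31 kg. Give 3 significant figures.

One atomic unit of electric field: E_au = E_h/(e a₀) = m_e²e⁵/((4πε₀)³ℏ⁴) = 5.20e11 V/m.
5.00e6 × 5.20e11 V/m = 2.60e18 V/m

2.60e18 V/m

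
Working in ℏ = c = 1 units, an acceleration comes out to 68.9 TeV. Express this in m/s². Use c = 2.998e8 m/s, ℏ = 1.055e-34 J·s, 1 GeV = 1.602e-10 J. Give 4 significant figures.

3.137e37 m/s²

Acceleration is [L]/[T]² = c·[E]/ℏ.
1 GeV → c/ℏ × (1 GeV in J) = 4.552e32 m/s².
Convert the energy scale: 68.9 TeV = 6.89e4 GeV.
Result: 6.89e4 × 4.552e32 = 3.137e37 m/s².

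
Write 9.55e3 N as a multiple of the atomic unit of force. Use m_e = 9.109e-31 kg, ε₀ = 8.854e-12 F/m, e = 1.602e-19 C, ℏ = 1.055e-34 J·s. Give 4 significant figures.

1.162e11

atomic unit of force: F_au = E_h/a₀ = m_e²e⁶/((4πε₀)³ℏ⁴) = 8.220e-8 N.
9.55e3 / 8.220e-8 = 1.162e11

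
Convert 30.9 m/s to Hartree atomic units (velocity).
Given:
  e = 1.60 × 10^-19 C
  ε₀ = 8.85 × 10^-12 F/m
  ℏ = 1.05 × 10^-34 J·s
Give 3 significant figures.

1.41 × 10^-5

atomic unit of velocity: v_au = e²/(4πε₀ℏ) = 2.19 × 10^6 m/s.
30.9 / 2.19 × 10^6 = 1.41 × 10^-5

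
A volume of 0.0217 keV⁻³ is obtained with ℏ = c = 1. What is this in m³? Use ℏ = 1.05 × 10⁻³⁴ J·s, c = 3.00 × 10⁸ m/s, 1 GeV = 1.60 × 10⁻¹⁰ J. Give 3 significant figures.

Volume is [L]³ = [E]⁻³·(ℏc)³.
1 GeV⁻³ → (ℏc)³ × (1 GeV in J)⁻³ = 7.63 × 10⁻⁴⁸ m³.
Convert the energy scale: 0.0217 keV⁻³ = 2.17 × 10¹⁶ GeV⁻³.
Result: 2.17 × 10¹⁶ × 7.63 × 10⁻⁴⁸ = 1.66 × 10⁻³¹ m³.

1.66 × 10⁻³¹ m³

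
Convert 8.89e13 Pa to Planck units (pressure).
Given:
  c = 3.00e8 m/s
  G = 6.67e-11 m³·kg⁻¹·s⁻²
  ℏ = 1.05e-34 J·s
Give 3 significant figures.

1.90e-100

Planck pressure: p_P = c⁷/(ℏG²) = 4.68e113 Pa.
8.89e13 / 4.68e113 = 1.90e-100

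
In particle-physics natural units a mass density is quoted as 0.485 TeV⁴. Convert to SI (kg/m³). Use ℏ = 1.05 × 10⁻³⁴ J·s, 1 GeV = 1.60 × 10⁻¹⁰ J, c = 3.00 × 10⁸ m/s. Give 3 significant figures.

1.13 × 10³² kg/m³

Mass density is [E]/(c²[L]³) = [E]⁴/(ℏ³c⁵).
1 GeV⁴ → 1/(ℏ³c⁵) × (1 GeV in J)⁴ = 2.33 × 10²⁰ kg/m³.
Convert the energy scale: 0.485 TeV⁴ = 4.85 × 10¹¹ GeV⁴.
Result: 4.85 × 10¹¹ × 2.33 × 10²⁰ = 1.13 × 10³² kg/m³.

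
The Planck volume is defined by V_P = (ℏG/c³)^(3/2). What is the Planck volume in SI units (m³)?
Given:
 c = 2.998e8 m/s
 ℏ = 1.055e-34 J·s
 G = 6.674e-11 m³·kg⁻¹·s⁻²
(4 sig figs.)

V_P = (ℏG/c³)^(3/2)
  = √(1.784e-209)
  = 4.224e-105 m³

4.224e-105 m³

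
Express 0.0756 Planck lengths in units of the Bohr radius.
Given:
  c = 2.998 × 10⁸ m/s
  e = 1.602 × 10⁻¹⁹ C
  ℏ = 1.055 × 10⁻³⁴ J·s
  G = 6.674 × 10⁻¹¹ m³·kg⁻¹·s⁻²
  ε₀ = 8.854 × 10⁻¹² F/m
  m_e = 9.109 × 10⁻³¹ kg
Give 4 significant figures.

2.307 × 10⁻²⁶

Planck length: ℓ_P = √(ℏG/c³) = 1.616 × 10⁻³⁵ m
Bohr radius: a₀ = 4πε₀ℏ²/(m_e e²) = 5.297 × 10⁻¹¹ m
0.0756 × 1.616 × 10⁻³⁵ / 5.297 × 10⁻¹¹ = 2.307 × 10⁻²⁶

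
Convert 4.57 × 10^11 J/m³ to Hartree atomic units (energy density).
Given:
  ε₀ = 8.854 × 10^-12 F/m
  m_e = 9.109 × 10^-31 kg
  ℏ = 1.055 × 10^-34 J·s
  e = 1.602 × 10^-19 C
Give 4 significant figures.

atomic unit of energy density: u_au = E_h/a₀³ = m_e⁴e¹⁰/((4πε₀)⁵ℏ⁸) = 2.929 × 10^13 J/m³.
4.57 × 10^11 / 2.929 × 10^13 = 0.01560

0.01560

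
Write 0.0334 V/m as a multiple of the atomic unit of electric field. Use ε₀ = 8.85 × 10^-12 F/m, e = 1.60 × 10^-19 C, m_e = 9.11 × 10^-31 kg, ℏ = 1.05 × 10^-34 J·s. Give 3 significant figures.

atomic unit of electric field: E_au = E_h/(e a₀) = m_e²e⁵/((4πε₀)³ℏ⁴) = 5.20 × 10^11 V/m.
0.0334 / 5.20 × 10^11 = 6.42 × 10^-14

6.42 × 10^-14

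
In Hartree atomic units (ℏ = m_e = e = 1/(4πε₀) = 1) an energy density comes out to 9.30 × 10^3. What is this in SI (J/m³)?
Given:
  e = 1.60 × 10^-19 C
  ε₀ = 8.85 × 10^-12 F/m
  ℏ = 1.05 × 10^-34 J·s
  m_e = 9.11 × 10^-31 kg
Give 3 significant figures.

One atomic unit of energy density: u_au = E_h/a₀³ = m_e⁴e¹⁰/((4πε₀)⁵ℏ⁸) = 3.01 × 10^13 J/m³.
9.30 × 10^3 × 3.01 × 10^13 J/m³ = 2.80 × 10^17 J/m³

2.80 × 10^17 J/m³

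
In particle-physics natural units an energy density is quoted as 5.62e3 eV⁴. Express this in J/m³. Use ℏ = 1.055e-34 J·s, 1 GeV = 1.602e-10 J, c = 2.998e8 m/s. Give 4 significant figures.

1.170e5 J/m³

[E]/[L]³ = [E]⁴/(ℏc)³; restore (ℏc)⁻³.
1 GeV⁴ → 1/(ℏc)³ × (1 GeV in J)⁴ = 2.082e37 J/m³.
Convert the energy scale: 5.62e3 eV⁴ = 5.62e-33 GeV⁴.
Result: 5.62e-33 × 2.082e37 = 1.170e5 J/m³.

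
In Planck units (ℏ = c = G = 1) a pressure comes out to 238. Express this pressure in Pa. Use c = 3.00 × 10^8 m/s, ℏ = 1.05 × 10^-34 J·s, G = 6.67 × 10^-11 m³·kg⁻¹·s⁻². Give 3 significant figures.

1.11 × 10^116 Pa

One Planck pressure: p_P = c⁷/(ℏG²) = 4.68 × 10^113 Pa.
238 × 4.68 × 10^113 Pa = 1.11 × 10^116 Pa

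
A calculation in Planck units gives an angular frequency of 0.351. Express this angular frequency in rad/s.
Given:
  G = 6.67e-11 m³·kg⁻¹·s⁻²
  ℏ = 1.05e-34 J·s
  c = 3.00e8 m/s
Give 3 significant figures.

6.54e42 rad/s

One Planck angular frequency: ω_P = √(c⁵/(ℏG)) = 1.86e43 rad/s.
0.351 × 1.86e43 rad/s = 6.54e42 rad/s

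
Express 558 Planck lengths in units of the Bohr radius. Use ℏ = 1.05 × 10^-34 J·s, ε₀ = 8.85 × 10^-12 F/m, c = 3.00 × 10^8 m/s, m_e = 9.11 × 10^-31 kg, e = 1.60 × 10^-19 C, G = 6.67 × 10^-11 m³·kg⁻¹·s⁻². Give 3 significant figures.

Planck length: ℓ_P = √(ℏG/c³) = 1.61 × 10^-35 m
Bohr radius: a₀ = 4πε₀ℏ²/(m_e e²) = 5.26 × 10^-11 m
558 × 1.61 × 10^-35 / 5.26 × 10^-11 = 1.71 × 10^-22

1.71 × 10^-22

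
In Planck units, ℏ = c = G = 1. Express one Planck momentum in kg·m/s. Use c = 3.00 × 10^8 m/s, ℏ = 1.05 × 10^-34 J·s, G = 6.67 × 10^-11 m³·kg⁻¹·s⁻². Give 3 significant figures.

From ℏ = c = G = 1 the momentum scale is p_P = √(ℏc³/G).
  = √(42.5)
  = 6.52 kg·m/s

6.52 kg·m/s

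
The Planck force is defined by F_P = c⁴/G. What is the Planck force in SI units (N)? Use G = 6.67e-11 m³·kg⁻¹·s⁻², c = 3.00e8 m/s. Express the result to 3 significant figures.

F_P = c⁴/G
  = 8.10e33 / 6.67e-11
  = 1.21e44 N

1.21e44 N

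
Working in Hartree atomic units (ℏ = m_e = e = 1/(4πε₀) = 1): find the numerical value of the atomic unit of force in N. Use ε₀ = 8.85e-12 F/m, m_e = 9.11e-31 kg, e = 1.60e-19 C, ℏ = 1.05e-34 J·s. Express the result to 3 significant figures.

8.33e-8 N

The unique combination of the constants set to 1 with dimensions of force is F_au = E_h/a₀ = m_e²e⁶/((4πε₀)³ℏ⁴).
E_h = 4.38e-18 J
a₀ = 5.26e-11 m
E_h/a₀ = 8.33e-8 N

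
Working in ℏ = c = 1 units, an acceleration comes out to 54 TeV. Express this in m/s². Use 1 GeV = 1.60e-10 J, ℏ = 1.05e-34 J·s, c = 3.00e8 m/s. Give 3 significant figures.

Acceleration is [L]/[T]² = c·[E]/ℏ.
1 GeV → c/ℏ × (1 GeV in J) = 4.57e32 m/s².
Convert the energy scale: 54 TeV = 5.40e4 GeV.
Result: 5.40e4 × 4.57e32 = 2.47e37 m/s².

2.47e37 m/s²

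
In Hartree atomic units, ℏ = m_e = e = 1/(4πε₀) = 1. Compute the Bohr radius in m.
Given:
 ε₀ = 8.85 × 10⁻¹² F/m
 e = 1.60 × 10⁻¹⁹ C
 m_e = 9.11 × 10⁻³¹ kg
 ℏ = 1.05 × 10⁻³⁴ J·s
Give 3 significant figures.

5.26 × 10⁻¹¹ m

Dimensional analysis gives a₀ = 4πε₀ℏ²/(m_e e²).
  = 1.23 × 10⁻⁷⁸ / 2.33 × 10⁻⁶⁸
  = 5.26 × 10⁻¹¹ m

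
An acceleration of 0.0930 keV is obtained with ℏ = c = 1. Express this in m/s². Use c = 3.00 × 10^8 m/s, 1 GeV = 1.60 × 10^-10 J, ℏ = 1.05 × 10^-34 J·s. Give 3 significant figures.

4.25 × 10^25 m/s²

Acceleration is [L]/[T]² = c·[E]/ℏ.
1 GeV → c/ℏ × (1 GeV in J) = 4.57 × 10^32 m/s².
Convert the energy scale: 0.0930 keV = 9.30 × 10^-8 GeV.
Result: 9.30 × 10^-8 × 4.57 × 10^32 = 4.25 × 10^25 m/s².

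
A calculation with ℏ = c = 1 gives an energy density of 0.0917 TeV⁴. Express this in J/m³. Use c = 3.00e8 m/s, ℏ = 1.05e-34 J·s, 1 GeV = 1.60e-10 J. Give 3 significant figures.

1.92e48 J/m³

[E]/[L]³ = [E]⁴/(ℏc)³; restore (ℏc)⁻³.
1 GeV⁴ → 1/(ℏc)³ × (1 GeV in J)⁴ = 2.10e37 J/m³.
Convert the energy scale: 0.0917 TeV⁴ = 9.17e10 GeV⁴.
Result: 9.17e10 × 2.10e37 = 1.92e48 J/m³.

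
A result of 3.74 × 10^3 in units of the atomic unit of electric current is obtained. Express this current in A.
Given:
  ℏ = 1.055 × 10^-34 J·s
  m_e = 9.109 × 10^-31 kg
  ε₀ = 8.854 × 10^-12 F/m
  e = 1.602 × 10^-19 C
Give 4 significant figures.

24.73 A

One atomic unit of electric current: I_au = e E_h/ℏ = m_e e⁵/((4πε₀)²ℏ³) = 6.612 × 10^-3 A.
3.74 × 10^3 × 6.612 × 10^-3 A = 24.73 A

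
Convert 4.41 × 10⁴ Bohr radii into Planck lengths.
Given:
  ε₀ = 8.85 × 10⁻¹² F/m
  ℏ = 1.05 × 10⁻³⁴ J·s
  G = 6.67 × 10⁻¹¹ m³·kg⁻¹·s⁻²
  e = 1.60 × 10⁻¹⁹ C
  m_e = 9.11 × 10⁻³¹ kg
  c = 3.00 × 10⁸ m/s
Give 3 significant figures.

1.44 × 10²⁹

Bohr radius: a₀ = 4πε₀ℏ²/(m_e e²) = 5.26 × 10⁻¹¹ m
Planck length: ℓ_P = √(ℏG/c³) = 1.61 × 10⁻³⁵ m
4.41 × 10⁴ × 5.26 × 10⁻¹¹ / 1.61 × 10⁻³⁵ = 1.44 × 10²⁹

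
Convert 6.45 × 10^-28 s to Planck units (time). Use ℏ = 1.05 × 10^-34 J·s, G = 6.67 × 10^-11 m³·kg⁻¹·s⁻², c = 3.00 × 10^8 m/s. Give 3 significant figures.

Planck time: t_P = √(ℏG/c⁵) = 5.37 × 10^-44 s.
6.45 × 10^-28 / 5.37 × 10^-44 = 1.20 × 10^16

1.20 × 10^16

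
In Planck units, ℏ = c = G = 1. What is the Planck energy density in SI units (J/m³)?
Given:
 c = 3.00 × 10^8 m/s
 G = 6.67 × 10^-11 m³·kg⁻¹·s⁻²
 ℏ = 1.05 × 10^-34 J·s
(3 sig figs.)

4.68 × 10^113 J/m³

From ℏ = c = G = 1 the energy density scale is u_P = c⁷/(ℏG²).
  = 2.19 × 10^59 / 4.67 × 10^-55
  = 4.68 × 10^113 J/m³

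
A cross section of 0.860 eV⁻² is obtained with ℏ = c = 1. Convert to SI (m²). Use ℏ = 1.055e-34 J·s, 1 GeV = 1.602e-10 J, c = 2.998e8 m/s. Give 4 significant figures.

3.352e-14 m²

Area is [L]² = [E]⁻²·(ℏc)²; restore (ℏc)².
1 GeV⁻² → (ℏc)² × (1 GeV in J)⁻² = 3.898e-32 m².
Convert the energy scale: 0.860 eV⁻² = 8.60e17 GeV⁻².
Result: 8.60e17 × 3.898e-32 = 3.352e-14 m².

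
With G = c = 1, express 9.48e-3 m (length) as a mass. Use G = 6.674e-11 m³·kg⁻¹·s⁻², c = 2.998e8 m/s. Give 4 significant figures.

1.277e25 kg

Length → mass via c²/G.
9.48e-3 m × (c²/G) = 1.277e25 kg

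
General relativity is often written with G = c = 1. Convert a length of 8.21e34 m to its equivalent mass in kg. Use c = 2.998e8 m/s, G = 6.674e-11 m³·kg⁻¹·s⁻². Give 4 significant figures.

Length → mass via c²/G.
8.21e34 m × (c²/G) = 1.106e62 kg

1.106e62 kg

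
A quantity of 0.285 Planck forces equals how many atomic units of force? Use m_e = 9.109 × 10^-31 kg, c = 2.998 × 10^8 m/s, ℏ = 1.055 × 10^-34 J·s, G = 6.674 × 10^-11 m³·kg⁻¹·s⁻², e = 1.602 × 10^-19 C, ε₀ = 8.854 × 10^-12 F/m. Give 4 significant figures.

4.197 × 10^50

Planck force: F_P = c⁴/G = 1.210 × 10^44 N
atomic unit of force: F_au = E_h/a₀ = m_e²e⁶/((4πε₀)³ℏ⁴) = 8.220 × 10^-8 N
0.285 × 1.210 × 10^44 / 8.220 × 10^-8 = 4.197 × 10^50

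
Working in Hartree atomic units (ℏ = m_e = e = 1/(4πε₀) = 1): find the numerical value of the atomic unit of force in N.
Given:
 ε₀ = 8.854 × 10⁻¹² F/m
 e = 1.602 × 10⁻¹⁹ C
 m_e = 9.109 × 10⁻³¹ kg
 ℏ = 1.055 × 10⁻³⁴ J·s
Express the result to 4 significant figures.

From ℏ = m_e = e = 1/(4πε₀) = 1 the force scale is F_au = E_h/a₀ = m_e²e⁶/((4πε₀)³ℏ⁴).
E_h = 4.354 × 10⁻¹⁸ J
a₀ = 5.297 × 10⁻¹¹ m
E_h/a₀ = 8.220 × 10⁻⁸ N

8.220 × 10⁻⁸ N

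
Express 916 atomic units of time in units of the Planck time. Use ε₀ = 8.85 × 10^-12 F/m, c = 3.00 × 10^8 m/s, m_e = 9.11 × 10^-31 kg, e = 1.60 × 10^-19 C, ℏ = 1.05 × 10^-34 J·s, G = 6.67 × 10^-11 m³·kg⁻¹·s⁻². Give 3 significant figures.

atomic unit of time: τ_au = (4πε₀)²ℏ³/(m_e e⁴) = 2.40 × 10^-17 s
Planck time: t_P = √(ℏG/c⁵) = 5.37 × 10^-44 s
916 × 2.40 × 10^-17 / 5.37 × 10^-44 = 4.09 × 10^29

4.09 × 10^29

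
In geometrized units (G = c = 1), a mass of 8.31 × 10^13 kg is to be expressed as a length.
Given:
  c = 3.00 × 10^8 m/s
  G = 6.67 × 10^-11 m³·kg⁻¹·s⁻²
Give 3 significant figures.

In G = c = 1 units mass has dimensions of length; the conversion factor is G/c².
8.31 × 10^13 kg × (G/c²) = 6.16 × 10^-14 m

6.16 × 10^-14 m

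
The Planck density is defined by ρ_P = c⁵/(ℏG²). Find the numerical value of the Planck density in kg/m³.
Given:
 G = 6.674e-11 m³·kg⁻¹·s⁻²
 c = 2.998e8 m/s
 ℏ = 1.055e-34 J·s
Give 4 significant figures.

5.154e96 kg/m³

ρ_P = c⁵/(ℏG²)
  = 2.422e42 / 4.699e-55
  = 5.154e96 kg/m³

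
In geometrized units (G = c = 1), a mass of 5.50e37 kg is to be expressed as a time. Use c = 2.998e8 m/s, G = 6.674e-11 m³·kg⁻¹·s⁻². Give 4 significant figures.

Mass → time via G/c³.
5.50e37 kg × (G/c³) = 136.2 s

136.2 s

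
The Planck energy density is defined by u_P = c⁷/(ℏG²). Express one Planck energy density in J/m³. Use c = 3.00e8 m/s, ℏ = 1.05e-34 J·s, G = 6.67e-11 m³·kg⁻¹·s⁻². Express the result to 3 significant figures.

u_P = c⁷/(ℏG²)
  = 2.19e59 / 4.67e-55
  = 4.68e113 J/m³

4.68e113 J/m³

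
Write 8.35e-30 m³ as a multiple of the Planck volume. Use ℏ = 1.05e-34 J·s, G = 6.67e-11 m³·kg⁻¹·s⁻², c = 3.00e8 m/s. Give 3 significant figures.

Planck volume: V_P = (ℏG/c³)^(3/2) = 4.18e-105 m³.
8.35e-30 / 4.18e-105 = 2.00e75

2.00e75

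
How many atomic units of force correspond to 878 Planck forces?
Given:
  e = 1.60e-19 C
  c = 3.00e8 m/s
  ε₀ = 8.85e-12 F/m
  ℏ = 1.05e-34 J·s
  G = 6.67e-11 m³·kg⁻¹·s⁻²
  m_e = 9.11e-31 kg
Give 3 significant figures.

1.28e54

Planck force: F_P = c⁴/G = 1.21e44 N
atomic unit of force: F_au = E_h/a₀ = m_e²e⁶/((4πε₀)³ℏ⁴) = 8.33e-8 N
878 × 1.21e44 / 8.33e-8 = 1.28e54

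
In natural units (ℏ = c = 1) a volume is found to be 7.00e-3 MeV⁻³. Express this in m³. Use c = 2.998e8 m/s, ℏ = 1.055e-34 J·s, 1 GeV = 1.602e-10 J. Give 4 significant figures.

Volume is [L]³ = [E]⁻³·(ℏc)³.
1 GeV⁻³ → (ℏc)³ × (1 GeV in J)⁻³ = 7.696e-48 m³.
Convert the energy scale: 7.00e-3 MeV⁻³ = 7.00e6 GeV⁻³.
Result: 7.00e6 × 7.696e-48 = 5.387e-41 m³.

5.387e-41 m³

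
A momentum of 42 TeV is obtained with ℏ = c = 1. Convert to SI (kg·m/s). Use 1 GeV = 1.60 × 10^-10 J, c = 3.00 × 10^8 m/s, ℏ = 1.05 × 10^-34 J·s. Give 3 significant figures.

Momentum is [E]/c; divide by c.
1 GeV → 1/c × (1 GeV in J) = 5.33 × 10^-19 kg·m/s.
Convert the energy scale: 42 TeV = 4.20 × 10^4 GeV.
Result: 4.20 × 10^4 × 5.33 × 10^-19 = 2.24 × 10^-14 kg·m/s.

2.24 × 10^-14 kg·m/s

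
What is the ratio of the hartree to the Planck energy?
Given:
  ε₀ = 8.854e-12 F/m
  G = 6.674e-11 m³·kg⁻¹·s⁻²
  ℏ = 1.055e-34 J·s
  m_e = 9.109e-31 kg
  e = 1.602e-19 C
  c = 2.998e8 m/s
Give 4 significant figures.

hartree: E_h = m_e e⁴/(4πε₀ℏ)² = 4.354e-18 J
Planck energy: E_P = √(ℏc⁵/G) = 1.957e9 J
ratio = 4.354e-18 / 1.957e9 = 2.225e-27

2.225e-27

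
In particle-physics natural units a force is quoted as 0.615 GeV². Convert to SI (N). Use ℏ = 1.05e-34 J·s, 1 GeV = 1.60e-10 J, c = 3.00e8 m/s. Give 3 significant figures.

5.00e5 N

Force is [E]/[L] = [E]²/(ℏc); restore (ℏc)⁻¹.
1 GeV² → 1/(ℏc) × (1 GeV in J)² = 8.13e5 N.
Result: 0.615 × 8.13e5 = 5.00e5 N.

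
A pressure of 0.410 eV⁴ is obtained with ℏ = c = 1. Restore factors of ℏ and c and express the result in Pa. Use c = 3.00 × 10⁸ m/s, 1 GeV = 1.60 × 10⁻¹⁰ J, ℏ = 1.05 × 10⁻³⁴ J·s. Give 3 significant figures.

8.60 Pa

Pressure is [E]/[L]³ = [E]⁴/(ℏc)³.
1 GeV⁴ → 1/(ℏc)³ × (1 GeV in J)⁴ = 2.10 × 10³⁷ Pa.
Convert the energy scale: 0.410 eV⁴ = 4.10 × 10⁻³⁷ GeV⁴.
Result: 4.10 × 10⁻³⁷ × 2.10 × 10³⁷ = 8.60 Pa.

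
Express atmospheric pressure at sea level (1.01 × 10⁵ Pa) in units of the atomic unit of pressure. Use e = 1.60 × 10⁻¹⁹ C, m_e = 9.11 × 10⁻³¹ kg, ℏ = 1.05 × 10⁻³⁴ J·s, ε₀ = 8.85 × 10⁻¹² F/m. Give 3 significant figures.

atomic unit of pressure: P_au = E_h/a₀³ = m_e⁴e¹⁰/((4πε₀)⁵ℏ⁸) = 3.01 × 10¹³ Pa.
1.01 × 10⁵ / 3.01 × 10¹³ = 3.35 × 10⁻⁹

3.35 × 10⁻⁹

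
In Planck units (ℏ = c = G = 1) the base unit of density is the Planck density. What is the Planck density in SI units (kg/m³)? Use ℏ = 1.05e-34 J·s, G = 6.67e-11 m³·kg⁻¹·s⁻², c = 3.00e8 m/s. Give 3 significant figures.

ρ_P = c⁵/(ℏG²)
  = 2.43e42 / 4.67e-55
  = 5.20e96 kg/m³

5.20e96 kg/m³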